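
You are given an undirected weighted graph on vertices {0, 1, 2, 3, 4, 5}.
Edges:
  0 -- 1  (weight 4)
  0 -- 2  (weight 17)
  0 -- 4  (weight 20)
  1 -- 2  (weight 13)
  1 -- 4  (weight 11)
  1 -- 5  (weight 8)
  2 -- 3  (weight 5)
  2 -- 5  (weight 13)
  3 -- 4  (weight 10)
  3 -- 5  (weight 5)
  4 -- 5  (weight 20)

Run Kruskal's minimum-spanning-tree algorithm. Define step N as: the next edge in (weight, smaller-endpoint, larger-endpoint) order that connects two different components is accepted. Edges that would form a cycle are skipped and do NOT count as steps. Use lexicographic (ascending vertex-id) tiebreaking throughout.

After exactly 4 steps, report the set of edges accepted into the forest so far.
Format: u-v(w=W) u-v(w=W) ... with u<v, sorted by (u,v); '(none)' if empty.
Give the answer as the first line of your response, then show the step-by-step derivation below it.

0-1(w=4) 1-5(w=8) 2-3(w=5) 3-5(w=5)

step 1: add edge 0-1 (w=4); MST = {0-1(w=4)}
step 2: add edge 2-3 (w=5); MST = {0-1(w=4) 2-3(w=5)}
step 3: add edge 3-5 (w=5); MST = {0-1(w=4) 2-3(w=5) 3-5(w=5)}
step 4: add edge 1-5 (w=8); MST = {0-1(w=4) 1-5(w=8) 2-3(w=5) 3-5(w=5)}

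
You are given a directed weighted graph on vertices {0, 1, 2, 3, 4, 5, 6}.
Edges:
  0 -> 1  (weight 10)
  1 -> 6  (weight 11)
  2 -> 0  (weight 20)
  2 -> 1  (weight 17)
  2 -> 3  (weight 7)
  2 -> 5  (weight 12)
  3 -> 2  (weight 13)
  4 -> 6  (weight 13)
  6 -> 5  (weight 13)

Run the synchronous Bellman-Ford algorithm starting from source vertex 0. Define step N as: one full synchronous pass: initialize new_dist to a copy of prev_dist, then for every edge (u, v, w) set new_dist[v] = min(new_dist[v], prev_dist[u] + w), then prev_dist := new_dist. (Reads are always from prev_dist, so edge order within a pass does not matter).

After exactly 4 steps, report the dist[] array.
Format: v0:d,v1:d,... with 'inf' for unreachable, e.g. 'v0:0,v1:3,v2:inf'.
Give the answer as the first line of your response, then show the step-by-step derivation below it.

v0:0,v1:10,v2:inf,v3:inf,v4:inf,v5:34,v6:21

step 1: dist = v0:0,v1:10,v2:inf,v3:inf,v4:inf,v5:inf,v6:inf
step 2: dist = v0:0,v1:10,v2:inf,v3:inf,v4:inf,v5:inf,v6:21
step 3: dist = v0:0,v1:10,v2:inf,v3:inf,v4:inf,v5:34,v6:21
step 4: dist = v0:0,v1:10,v2:inf,v3:inf,v4:inf,v5:34,v6:21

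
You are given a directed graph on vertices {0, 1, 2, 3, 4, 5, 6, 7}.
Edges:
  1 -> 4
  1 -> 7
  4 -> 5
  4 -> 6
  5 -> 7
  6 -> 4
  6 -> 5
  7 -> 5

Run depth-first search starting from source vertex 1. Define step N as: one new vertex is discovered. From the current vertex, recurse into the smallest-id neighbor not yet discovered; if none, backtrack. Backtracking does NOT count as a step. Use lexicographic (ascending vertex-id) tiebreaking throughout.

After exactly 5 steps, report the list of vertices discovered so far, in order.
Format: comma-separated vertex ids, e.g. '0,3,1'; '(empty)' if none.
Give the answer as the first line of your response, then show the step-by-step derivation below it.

1,4,5,7,6

step 1: discover 1; path=1; order=1
step 2: discover 4; path=1>4; order=1,4
step 3: discover 5; path=1>4>5; order=1,4,5
step 4: discover 7; path=1>4>5>7; order=1,4,5,7
step 5: discover 6; path=1>4>6; order=1,4,5,7,6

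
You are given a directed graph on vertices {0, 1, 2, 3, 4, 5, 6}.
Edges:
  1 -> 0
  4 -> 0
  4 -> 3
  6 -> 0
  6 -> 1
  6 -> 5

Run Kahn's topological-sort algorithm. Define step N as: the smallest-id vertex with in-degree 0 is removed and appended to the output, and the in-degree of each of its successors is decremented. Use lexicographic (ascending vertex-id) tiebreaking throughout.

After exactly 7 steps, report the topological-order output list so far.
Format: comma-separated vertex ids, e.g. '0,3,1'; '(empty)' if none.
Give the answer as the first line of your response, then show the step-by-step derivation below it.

2,4,3,6,1,0,5

step 1: output 2; order=[2]; indeg=(3,1,0,1,0,1,0)
step 2: output 4; order=[2,4]; indeg=(2,1,0,0,0,1,0)
step 3: output 3; order=[2,4,3]; indeg=(2,1,0,0,0,1,0)
step 4: output 6; order=[2,4,3,6]; indeg=(1,0,0,0,0,0,0)
step 5: output 1; order=[2,4,3,6,1]; indeg=(0,0,0,0,0,0,0)
step 6: output 0; order=[2,4,3,6,1,0]; indeg=(0,0,0,0,0,0,0)
step 7: output 5; order=[2,4,3,6,1,0,5]; indeg=(0,0,0,0,0,0,0)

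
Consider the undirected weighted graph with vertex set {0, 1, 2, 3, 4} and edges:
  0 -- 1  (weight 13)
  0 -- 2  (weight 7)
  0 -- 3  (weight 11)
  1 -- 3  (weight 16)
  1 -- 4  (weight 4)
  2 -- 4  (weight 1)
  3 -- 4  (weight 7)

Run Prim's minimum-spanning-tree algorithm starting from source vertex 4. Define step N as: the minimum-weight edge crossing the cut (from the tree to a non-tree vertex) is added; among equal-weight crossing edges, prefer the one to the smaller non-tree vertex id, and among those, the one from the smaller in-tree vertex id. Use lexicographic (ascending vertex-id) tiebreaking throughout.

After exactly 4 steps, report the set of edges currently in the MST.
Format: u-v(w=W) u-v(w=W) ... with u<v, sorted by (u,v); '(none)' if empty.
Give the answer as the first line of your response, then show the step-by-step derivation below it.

0-2(w=7) 1-4(w=4) 2-4(w=1) 3-4(w=7)

step 1: add edge 2-4 (w=1); MST = {2-4(w=1)}
step 2: add edge 1-4 (w=4); MST = {1-4(w=4) 2-4(w=1)}
step 3: add edge 0-2 (w=7); MST = {0-2(w=7) 1-4(w=4) 2-4(w=1)}
step 4: add edge 3-4 (w=7); MST = {0-2(w=7) 1-4(w=4) 2-4(w=1) 3-4(w=7)}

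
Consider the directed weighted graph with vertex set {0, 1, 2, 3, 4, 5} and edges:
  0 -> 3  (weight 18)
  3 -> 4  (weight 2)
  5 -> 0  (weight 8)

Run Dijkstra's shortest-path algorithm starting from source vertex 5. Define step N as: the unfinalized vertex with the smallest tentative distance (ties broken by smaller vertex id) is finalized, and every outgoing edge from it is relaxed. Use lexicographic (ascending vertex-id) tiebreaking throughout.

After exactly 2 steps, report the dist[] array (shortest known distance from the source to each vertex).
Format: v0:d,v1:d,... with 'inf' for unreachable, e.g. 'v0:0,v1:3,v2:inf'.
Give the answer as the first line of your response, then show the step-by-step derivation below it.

v0:8,v1:inf,v2:inf,v3:26,v4:inf,v5:0

step 1: dist = v0:8,v1:inf,v2:inf,v3:inf,v4:inf,v5:0
step 2: dist = v0:8,v1:inf,v2:inf,v3:26,v4:inf,v5:0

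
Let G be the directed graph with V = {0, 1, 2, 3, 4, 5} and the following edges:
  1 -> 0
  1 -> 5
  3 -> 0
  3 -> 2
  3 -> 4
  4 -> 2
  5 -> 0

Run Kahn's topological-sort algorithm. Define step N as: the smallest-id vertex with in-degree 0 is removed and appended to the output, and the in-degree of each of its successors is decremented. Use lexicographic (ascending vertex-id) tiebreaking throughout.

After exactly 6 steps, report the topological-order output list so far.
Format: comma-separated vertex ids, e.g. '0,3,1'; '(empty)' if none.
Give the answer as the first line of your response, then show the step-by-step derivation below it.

1,3,4,2,5,0

step 1: output 1; order=[1]; indeg=(2,0,2,0,1,0)
step 2: output 3; order=[1,3]; indeg=(1,0,1,0,0,0)
step 3: output 4; order=[1,3,4]; indeg=(1,0,0,0,0,0)
step 4: output 2; order=[1,3,4,2]; indeg=(1,0,0,0,0,0)
step 5: output 5; order=[1,3,4,2,5]; indeg=(0,0,0,0,0,0)
step 6: output 0; order=[1,3,4,2,5,0]; indeg=(0,0,0,0,0,0)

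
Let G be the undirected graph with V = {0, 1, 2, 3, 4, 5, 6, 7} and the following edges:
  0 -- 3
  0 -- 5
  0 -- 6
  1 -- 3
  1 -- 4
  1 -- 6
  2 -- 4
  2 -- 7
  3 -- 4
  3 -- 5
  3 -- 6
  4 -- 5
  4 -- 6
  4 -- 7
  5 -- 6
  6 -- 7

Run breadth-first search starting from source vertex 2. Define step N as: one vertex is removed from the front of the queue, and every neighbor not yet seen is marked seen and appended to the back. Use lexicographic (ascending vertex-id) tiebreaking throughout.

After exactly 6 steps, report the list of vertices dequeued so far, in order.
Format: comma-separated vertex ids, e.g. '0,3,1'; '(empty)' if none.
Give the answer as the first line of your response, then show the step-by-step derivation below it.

2,4,7,1,3,5

step 1: dequeue 2; queue=[4,7]; order=2
step 2: dequeue 4; queue=[7,1,3,5,6]; order=2,4
step 3: dequeue 7; queue=[1,3,5,6]; order=2,4,7
step 4: dequeue 1; queue=[3,5,6]; order=2,4,7,1
step 5: dequeue 3; queue=[5,6,0]; order=2,4,7,1,3
step 6: dequeue 5; queue=[6,0]; order=2,4,7,1,3,5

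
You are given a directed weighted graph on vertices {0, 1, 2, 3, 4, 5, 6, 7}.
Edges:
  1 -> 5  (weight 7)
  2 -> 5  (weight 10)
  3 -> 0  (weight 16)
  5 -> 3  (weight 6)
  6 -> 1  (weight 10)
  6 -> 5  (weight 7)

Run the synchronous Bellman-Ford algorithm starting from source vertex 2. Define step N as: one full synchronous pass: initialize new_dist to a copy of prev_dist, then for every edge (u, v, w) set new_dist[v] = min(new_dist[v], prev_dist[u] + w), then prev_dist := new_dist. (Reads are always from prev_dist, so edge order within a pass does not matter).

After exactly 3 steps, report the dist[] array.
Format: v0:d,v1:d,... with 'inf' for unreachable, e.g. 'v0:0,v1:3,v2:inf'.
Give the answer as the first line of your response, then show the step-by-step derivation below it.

v0:32,v1:inf,v2:0,v3:16,v4:inf,v5:10,v6:inf,v7:inf

step 1: dist = v0:inf,v1:inf,v2:0,v3:inf,v4:inf,v5:10,v6:inf,v7:inf
step 2: dist = v0:inf,v1:inf,v2:0,v3:16,v4:inf,v5:10,v6:inf,v7:inf
step 3: dist = v0:32,v1:inf,v2:0,v3:16,v4:inf,v5:10,v6:inf,v7:inf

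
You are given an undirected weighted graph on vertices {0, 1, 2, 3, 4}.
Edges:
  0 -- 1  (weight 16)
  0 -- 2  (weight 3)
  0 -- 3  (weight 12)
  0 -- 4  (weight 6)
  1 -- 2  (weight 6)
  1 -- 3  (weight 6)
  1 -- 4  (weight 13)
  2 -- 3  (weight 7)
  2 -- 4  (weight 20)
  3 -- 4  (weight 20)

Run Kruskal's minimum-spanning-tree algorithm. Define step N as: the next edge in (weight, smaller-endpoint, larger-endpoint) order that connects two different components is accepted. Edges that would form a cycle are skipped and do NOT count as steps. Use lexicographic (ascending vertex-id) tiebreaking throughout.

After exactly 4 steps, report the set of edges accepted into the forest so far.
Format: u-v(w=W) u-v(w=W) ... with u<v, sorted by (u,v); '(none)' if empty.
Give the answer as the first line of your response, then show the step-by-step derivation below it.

0-2(w=3) 0-4(w=6) 1-2(w=6) 1-3(w=6)

step 1: add edge 0-2 (w=3); MST = {0-2(w=3)}
step 2: add edge 0-4 (w=6); MST = {0-2(w=3) 0-4(w=6)}
step 3: add edge 1-2 (w=6); MST = {0-2(w=3) 0-4(w=6) 1-2(w=6)}
step 4: add edge 1-3 (w=6); MST = {0-2(w=3) 0-4(w=6) 1-2(w=6) 1-3(w=6)}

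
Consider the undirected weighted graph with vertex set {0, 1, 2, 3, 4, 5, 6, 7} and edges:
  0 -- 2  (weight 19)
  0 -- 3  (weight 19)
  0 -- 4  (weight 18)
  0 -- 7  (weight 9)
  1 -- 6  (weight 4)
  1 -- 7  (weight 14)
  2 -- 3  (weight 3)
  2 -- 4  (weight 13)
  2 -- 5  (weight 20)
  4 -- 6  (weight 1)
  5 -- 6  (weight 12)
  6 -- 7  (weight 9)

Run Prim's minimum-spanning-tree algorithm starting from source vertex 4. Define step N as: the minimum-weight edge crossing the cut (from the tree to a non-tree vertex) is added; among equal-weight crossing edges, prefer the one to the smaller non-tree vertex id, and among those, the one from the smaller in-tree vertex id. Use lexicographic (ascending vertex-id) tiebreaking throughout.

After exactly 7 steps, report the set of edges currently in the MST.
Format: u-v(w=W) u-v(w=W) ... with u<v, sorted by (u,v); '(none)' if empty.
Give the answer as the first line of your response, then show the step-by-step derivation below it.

0-7(w=9) 1-6(w=4) 2-3(w=3) 2-4(w=13) 4-6(w=1) 5-6(w=12) 6-7(w=9)

step 1: add edge 4-6 (w=1); MST = {4-6(w=1)}
step 2: add edge 1-6 (w=4); MST = {1-6(w=4) 4-6(w=1)}
step 3: add edge 6-7 (w=9); MST = {1-6(w=4) 4-6(w=1) 6-7(w=9)}
step 4: add edge 0-7 (w=9); MST = {0-7(w=9) 1-6(w=4) 4-6(w=1) 6-7(w=9)}
step 5: add edge 5-6 (w=12); MST = {0-7(w=9) 1-6(w=4) 4-6(w=1) 5-6(w=12) 6-7(w=9)}
step 6: add edge 2-4 (w=13); MST = {0-7(w=9) 1-6(w=4) 2-4(w=13) 4-6(w=1) 5-6(w=12) 6-7(w=9)}
step 7: add edge 2-3 (w=3); MST = {0-7(w=9) 1-6(w=4) 2-3(w=3) 2-4(w=13) 4-6(w=1) 5-6(w=12) 6-7(w=9)}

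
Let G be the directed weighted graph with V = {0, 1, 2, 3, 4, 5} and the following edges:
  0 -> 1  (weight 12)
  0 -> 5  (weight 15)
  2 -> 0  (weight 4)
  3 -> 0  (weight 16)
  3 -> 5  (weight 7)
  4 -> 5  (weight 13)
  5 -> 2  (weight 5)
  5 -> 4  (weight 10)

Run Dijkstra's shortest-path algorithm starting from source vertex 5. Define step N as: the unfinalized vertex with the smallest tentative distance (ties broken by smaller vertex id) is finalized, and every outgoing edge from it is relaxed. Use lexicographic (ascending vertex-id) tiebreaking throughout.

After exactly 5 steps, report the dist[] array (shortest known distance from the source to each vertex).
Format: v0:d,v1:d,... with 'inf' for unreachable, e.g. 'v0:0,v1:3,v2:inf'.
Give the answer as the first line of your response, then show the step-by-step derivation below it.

v0:9,v1:21,v2:5,v3:inf,v4:10,v5:0

step 1: dist = v0:inf,v1:inf,v2:5,v3:inf,v4:10,v5:0
step 2: dist = v0:9,v1:inf,v2:5,v3:inf,v4:10,v5:0
step 3: dist = v0:9,v1:21,v2:5,v3:inf,v4:10,v5:0
step 4: dist = v0:9,v1:21,v2:5,v3:inf,v4:10,v5:0
step 5: dist = v0:9,v1:21,v2:5,v3:inf,v4:10,v5:0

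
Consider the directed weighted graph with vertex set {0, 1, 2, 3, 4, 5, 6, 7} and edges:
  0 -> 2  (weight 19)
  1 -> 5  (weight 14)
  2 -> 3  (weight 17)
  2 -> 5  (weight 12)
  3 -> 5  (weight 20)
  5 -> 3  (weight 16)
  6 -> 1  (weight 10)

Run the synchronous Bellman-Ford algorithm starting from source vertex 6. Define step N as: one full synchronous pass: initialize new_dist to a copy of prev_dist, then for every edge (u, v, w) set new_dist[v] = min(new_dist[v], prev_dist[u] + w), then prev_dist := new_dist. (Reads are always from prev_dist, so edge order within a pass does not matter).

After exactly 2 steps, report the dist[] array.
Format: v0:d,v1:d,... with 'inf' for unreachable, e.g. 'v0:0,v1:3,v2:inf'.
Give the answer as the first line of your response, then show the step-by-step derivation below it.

v0:inf,v1:10,v2:inf,v3:inf,v4:inf,v5:24,v6:0,v7:inf

step 1: dist = v0:inf,v1:10,v2:inf,v3:inf,v4:inf,v5:inf,v6:0,v7:inf
step 2: dist = v0:inf,v1:10,v2:inf,v3:inf,v4:inf,v5:24,v6:0,v7:inf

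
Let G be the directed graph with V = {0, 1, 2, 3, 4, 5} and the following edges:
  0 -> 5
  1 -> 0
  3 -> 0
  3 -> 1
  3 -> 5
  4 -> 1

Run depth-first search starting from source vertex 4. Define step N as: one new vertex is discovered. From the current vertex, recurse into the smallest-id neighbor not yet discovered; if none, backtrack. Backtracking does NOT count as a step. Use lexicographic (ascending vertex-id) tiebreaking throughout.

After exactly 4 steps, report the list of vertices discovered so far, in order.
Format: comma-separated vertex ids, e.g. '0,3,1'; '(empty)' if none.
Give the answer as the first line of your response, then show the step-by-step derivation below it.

4,1,0,5

step 1: discover 4; path=4; order=4
step 2: discover 1; path=4>1; order=4,1
step 3: discover 0; path=4>1>0; order=4,1,0
step 4: discover 5; path=4>1>0>5; order=4,1,0,5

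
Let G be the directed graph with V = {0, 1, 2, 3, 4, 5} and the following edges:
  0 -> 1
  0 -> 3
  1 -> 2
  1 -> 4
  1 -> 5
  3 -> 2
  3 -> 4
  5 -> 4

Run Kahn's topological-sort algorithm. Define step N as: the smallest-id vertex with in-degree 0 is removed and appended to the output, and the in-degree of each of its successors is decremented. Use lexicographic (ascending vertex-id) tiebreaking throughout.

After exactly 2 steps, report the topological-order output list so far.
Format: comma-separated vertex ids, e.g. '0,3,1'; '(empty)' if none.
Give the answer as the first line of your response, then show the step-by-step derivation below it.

0,1

step 1: output 0; order=[0]; indeg=(0,0,2,0,3,1)
step 2: output 1; order=[0,1]; indeg=(0,0,1,0,2,0)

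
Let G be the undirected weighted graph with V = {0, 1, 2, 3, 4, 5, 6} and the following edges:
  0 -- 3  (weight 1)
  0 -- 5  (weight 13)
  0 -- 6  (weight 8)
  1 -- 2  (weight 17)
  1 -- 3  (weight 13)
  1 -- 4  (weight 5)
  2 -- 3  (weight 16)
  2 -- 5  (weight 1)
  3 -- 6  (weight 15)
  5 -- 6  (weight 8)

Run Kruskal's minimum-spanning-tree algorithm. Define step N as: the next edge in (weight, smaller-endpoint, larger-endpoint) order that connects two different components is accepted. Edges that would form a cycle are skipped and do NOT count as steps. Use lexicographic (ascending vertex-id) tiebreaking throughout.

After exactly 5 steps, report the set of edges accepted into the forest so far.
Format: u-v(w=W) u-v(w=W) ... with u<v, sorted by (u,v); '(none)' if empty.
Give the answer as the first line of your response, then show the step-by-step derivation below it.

0-3(w=1) 0-6(w=8) 1-4(w=5) 2-5(w=1) 5-6(w=8)

step 1: add edge 0-3 (w=1); MST = {0-3(w=1)}
step 2: add edge 2-5 (w=1); MST = {0-3(w=1) 2-5(w=1)}
step 3: add edge 1-4 (w=5); MST = {0-3(w=1) 1-4(w=5) 2-5(w=1)}
step 4: add edge 0-6 (w=8); MST = {0-3(w=1) 0-6(w=8) 1-4(w=5) 2-5(w=1)}
step 5: add edge 5-6 (w=8); MST = {0-3(w=1) 0-6(w=8) 1-4(w=5) 2-5(w=1) 5-6(w=8)}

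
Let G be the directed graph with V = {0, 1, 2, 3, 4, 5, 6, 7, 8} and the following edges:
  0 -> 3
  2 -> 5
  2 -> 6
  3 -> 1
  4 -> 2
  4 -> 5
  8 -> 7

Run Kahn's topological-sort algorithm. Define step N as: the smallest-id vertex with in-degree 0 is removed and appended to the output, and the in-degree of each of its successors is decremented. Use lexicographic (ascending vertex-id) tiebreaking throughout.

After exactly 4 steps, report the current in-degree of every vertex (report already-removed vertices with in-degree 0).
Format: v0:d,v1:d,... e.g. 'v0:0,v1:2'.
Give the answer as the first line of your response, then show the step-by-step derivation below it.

v0:0,v1:0,v2:0,v3:0,v4:0,v5:1,v6:1,v7:1,v8:0

step 1: output 0; order=[0]; indeg=(0,1,1,0,0,2,1,1,0)
step 2: output 3; order=[0,3]; indeg=(0,0,1,0,0,2,1,1,0)
step 3: output 1; order=[0,3,1]; indeg=(0,0,1,0,0,2,1,1,0)
step 4: output 4; order=[0,3,1,4]; indeg=(0,0,0,0,0,1,1,1,0)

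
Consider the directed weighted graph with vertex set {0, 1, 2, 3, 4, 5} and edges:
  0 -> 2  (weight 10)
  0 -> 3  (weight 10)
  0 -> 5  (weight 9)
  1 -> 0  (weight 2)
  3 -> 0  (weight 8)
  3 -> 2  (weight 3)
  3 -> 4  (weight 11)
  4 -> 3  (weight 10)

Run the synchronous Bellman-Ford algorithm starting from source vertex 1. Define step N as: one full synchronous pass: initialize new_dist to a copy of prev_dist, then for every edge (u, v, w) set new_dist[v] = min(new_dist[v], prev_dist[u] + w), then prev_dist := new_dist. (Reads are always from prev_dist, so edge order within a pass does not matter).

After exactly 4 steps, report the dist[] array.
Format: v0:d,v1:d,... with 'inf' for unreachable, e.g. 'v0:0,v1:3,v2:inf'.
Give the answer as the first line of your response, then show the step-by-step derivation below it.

v0:2,v1:0,v2:12,v3:12,v4:23,v5:11

step 1: dist = v0:2,v1:0,v2:inf,v3:inf,v4:inf,v5:inf
step 2: dist = v0:2,v1:0,v2:12,v3:12,v4:inf,v5:11
step 3: dist = v0:2,v1:0,v2:12,v3:12,v4:23,v5:11
step 4: dist = v0:2,v1:0,v2:12,v3:12,v4:23,v5:11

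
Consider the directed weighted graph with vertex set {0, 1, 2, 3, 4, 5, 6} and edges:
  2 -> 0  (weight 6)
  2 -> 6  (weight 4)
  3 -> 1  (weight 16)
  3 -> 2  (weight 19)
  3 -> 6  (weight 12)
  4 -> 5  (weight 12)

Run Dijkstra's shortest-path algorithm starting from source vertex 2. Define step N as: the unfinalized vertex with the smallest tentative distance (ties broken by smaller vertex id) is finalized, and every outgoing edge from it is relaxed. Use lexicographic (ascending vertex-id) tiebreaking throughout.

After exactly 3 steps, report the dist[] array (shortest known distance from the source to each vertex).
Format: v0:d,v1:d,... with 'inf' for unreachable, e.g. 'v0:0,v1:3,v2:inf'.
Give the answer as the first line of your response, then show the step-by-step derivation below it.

v0:6,v1:inf,v2:0,v3:inf,v4:inf,v5:inf,v6:4

step 1: dist = v0:6,v1:inf,v2:0,v3:inf,v4:inf,v5:inf,v6:4
step 2: dist = v0:6,v1:inf,v2:0,v3:inf,v4:inf,v5:inf,v6:4
step 3: dist = v0:6,v1:inf,v2:0,v3:inf,v4:inf,v5:inf,v6:4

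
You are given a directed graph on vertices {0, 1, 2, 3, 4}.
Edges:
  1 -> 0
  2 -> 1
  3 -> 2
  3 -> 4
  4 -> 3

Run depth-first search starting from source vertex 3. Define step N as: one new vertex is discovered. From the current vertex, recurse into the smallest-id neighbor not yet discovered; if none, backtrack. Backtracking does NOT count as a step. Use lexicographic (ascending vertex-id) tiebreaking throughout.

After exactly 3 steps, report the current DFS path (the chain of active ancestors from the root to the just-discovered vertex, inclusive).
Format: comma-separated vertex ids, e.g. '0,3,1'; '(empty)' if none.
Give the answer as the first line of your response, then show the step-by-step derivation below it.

3,2,1

step 1: discover 3; path=3; order=3
step 2: discover 2; path=3>2; order=3,2
step 3: discover 1; path=3>2>1; order=3,2,1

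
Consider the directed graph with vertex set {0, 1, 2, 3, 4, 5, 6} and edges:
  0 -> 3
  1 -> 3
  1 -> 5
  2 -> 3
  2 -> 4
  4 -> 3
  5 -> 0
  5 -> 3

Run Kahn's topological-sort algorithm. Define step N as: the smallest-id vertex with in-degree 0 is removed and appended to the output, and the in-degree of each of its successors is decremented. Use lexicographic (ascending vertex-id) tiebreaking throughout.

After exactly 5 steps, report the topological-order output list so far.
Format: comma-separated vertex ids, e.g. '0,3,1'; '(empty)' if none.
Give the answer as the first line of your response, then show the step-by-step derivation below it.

1,2,4,5,0

step 1: output 1; order=[1]; indeg=(1,0,0,4,1,0,0)
step 2: output 2; order=[1,2]; indeg=(1,0,0,3,0,0,0)
step 3: output 4; order=[1,2,4]; indeg=(1,0,0,2,0,0,0)
step 4: output 5; order=[1,2,4,5]; indeg=(0,0,0,1,0,0,0)
step 5: output 0; order=[1,2,4,5,0]; indeg=(0,0,0,0,0,0,0)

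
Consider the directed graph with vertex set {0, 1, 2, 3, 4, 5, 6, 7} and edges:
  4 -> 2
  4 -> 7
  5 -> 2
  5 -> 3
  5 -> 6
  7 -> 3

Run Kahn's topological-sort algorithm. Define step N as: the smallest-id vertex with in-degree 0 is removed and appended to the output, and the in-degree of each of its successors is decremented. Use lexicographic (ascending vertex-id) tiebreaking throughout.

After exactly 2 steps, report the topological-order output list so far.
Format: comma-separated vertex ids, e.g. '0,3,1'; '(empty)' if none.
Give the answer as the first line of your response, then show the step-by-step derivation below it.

0,1

step 1: output 0; order=[0]; indeg=(0,0,2,2,0,0,1,1)
step 2: output 1; order=[0,1]; indeg=(0,0,2,2,0,0,1,1)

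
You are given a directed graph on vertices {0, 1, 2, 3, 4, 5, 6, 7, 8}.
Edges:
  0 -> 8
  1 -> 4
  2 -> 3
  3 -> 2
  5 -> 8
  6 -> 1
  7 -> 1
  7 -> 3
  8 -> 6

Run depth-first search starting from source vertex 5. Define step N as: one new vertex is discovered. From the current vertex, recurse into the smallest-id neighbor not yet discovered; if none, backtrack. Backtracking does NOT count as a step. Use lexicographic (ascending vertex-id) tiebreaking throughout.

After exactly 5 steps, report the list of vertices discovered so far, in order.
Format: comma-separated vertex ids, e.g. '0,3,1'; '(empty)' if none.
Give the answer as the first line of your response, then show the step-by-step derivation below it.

5,8,6,1,4

step 1: discover 5; path=5; order=5
step 2: discover 8; path=5>8; order=5,8
step 3: discover 6; path=5>8>6; order=5,8,6
step 4: discover 1; path=5>8>6>1; order=5,8,6,1
step 5: discover 4; path=5>8>6>1>4; order=5,8,6,1,4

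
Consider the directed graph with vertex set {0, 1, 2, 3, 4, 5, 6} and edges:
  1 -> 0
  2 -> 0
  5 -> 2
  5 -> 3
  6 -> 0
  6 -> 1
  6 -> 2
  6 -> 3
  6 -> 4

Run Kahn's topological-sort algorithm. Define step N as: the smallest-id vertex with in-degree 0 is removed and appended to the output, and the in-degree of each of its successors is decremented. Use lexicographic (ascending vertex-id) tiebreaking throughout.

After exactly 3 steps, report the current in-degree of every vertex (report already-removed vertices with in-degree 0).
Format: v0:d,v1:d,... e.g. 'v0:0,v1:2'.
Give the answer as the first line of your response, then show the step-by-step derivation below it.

v0:1,v1:0,v2:0,v3:0,v4:0,v5:0,v6:0

step 1: output 5; order=[5]; indeg=(3,1,1,1,1,0,0)
step 2: output 6; order=[5,6]; indeg=(2,0,0,0,0,0,0)
step 3: output 1; order=[5,6,1]; indeg=(1,0,0,0,0,0,0)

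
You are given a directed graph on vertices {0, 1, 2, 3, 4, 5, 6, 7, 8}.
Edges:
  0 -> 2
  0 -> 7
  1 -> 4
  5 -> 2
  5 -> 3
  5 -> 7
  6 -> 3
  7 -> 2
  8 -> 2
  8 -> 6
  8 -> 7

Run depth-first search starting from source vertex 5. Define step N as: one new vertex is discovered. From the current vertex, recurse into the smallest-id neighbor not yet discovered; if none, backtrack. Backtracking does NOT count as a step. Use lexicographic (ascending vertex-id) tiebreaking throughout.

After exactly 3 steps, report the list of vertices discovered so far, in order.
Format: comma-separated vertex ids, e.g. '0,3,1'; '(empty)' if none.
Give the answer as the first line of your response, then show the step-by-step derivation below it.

5,2,3

step 1: discover 5; path=5; order=5
step 2: discover 2; path=5>2; order=5,2
step 3: discover 3; path=5>3; order=5,2,3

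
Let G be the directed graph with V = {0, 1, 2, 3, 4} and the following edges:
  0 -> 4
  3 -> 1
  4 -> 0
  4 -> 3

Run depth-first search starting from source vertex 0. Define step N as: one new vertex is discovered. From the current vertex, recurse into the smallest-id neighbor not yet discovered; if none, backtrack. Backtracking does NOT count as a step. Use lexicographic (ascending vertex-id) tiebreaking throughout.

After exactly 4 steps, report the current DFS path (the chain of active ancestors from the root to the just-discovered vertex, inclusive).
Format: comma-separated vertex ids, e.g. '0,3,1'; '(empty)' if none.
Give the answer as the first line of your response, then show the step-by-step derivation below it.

0,4,3,1

step 1: discover 0; path=0; order=0
step 2: discover 4; path=0>4; order=0,4
step 3: discover 3; path=0>4>3; order=0,4,3
step 4: discover 1; path=0>4>3>1; order=0,4,3,1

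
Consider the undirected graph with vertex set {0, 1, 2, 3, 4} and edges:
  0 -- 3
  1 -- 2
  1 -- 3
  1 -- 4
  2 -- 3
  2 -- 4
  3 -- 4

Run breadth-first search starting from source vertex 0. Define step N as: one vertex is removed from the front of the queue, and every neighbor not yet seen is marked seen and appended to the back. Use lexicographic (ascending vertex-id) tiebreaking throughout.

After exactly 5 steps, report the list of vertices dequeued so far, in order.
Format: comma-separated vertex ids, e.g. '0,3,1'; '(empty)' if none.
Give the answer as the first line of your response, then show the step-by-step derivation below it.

0,3,1,2,4

step 1: dequeue 0; queue=[3]; order=0
step 2: dequeue 3; queue=[1,2,4]; order=0,3
step 3: dequeue 1; queue=[2,4]; order=0,3,1
step 4: dequeue 2; queue=[4]; order=0,3,1,2
step 5: dequeue 4; queue=[(empty)]; order=0,3,1,2,4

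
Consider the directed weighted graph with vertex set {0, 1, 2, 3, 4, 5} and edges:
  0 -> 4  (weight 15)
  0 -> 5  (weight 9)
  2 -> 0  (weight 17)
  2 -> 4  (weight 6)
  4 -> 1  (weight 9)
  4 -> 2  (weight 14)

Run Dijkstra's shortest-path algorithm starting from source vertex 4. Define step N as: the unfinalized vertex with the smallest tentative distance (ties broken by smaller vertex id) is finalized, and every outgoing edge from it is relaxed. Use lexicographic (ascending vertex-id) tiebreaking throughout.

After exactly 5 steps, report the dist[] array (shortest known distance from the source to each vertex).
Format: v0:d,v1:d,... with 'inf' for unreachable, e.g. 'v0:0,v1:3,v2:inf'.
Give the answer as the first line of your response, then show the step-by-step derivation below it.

v0:31,v1:9,v2:14,v3:inf,v4:0,v5:40

step 1: dist = v0:inf,v1:9,v2:14,v3:inf,v4:0,v5:inf
step 2: dist = v0:inf,v1:9,v2:14,v3:inf,v4:0,v5:inf
step 3: dist = v0:31,v1:9,v2:14,v3:inf,v4:0,v5:inf
step 4: dist = v0:31,v1:9,v2:14,v3:inf,v4:0,v5:40
step 5: dist = v0:31,v1:9,v2:14,v3:inf,v4:0,v5:40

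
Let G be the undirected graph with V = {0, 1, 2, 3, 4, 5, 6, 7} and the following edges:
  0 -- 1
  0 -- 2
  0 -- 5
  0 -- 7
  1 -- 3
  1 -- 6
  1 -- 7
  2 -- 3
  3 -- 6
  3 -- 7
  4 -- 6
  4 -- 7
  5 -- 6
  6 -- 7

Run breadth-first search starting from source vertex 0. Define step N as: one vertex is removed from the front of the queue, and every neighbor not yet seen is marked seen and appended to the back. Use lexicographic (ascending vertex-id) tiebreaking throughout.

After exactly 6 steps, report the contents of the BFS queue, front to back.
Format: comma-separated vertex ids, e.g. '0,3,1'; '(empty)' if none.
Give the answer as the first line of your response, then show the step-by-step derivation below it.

6,4

step 1: dequeue 0; queue=[1,2,5,7]; order=0
step 2: dequeue 1; queue=[2,5,7,3,6]; order=0,1
step 3: dequeue 2; queue=[5,7,3,6]; order=0,1,2
step 4: dequeue 5; queue=[7,3,6]; order=0,1,2,5
step 5: dequeue 7; queue=[3,6,4]; order=0,1,2,5,7
step 6: dequeue 3; queue=[6,4]; order=0,1,2,5,7,3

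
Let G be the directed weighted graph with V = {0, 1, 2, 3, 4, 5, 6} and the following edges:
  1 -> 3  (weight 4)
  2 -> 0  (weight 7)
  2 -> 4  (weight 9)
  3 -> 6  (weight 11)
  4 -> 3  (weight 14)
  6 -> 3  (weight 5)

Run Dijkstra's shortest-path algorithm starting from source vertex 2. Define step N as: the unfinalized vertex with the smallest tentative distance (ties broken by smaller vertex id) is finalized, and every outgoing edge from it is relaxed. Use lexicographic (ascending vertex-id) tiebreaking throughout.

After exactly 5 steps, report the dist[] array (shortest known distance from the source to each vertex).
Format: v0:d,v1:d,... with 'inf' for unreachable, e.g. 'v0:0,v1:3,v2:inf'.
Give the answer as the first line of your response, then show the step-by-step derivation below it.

v0:7,v1:inf,v2:0,v3:23,v4:9,v5:inf,v6:34

step 1: dist = v0:7,v1:inf,v2:0,v3:inf,v4:9,v5:inf,v6:inf
step 2: dist = v0:7,v1:inf,v2:0,v3:inf,v4:9,v5:inf,v6:inf
step 3: dist = v0:7,v1:inf,v2:0,v3:23,v4:9,v5:inf,v6:inf
step 4: dist = v0:7,v1:inf,v2:0,v3:23,v4:9,v5:inf,v6:34
step 5: dist = v0:7,v1:inf,v2:0,v3:23,v4:9,v5:inf,v6:34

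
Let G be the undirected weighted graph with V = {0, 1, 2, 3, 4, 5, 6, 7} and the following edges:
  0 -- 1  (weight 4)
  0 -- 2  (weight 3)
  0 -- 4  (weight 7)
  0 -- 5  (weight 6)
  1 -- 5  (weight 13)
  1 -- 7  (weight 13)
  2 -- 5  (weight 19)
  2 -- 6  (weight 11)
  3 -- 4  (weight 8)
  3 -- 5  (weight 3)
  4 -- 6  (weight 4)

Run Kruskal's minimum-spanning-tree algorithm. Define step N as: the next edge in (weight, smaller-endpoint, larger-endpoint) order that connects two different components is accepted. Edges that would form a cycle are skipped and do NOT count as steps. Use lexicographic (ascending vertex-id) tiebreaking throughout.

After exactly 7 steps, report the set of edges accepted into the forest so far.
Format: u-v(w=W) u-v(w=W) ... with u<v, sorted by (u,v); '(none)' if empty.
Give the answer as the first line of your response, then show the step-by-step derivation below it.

0-1(w=4) 0-2(w=3) 0-4(w=7) 0-5(w=6) 1-7(w=13) 3-5(w=3) 4-6(w=4)

step 1: add edge 0-2 (w=3); MST = {0-2(w=3)}
step 2: add edge 3-5 (w=3); MST = {0-2(w=3) 3-5(w=3)}
step 3: add edge 0-1 (w=4); MST = {0-1(w=4) 0-2(w=3) 3-5(w=3)}
step 4: add edge 4-6 (w=4); MST = {0-1(w=4) 0-2(w=3) 3-5(w=3) 4-6(w=4)}
step 5: add edge 0-5 (w=6); MST = {0-1(w=4) 0-2(w=3) 0-5(w=6) 3-5(w=3) 4-6(w=4)}
step 6: add edge 0-4 (w=7); MST = {0-1(w=4) 0-2(w=3) 0-4(w=7) 0-5(w=6) 3-5(w=3) 4-6(w=4)}
step 7: add edge 1-7 (w=13); MST = {0-1(w=4) 0-2(w=3) 0-4(w=7) 0-5(w=6) 1-7(w=13) 3-5(w=3) 4-6(w=4)}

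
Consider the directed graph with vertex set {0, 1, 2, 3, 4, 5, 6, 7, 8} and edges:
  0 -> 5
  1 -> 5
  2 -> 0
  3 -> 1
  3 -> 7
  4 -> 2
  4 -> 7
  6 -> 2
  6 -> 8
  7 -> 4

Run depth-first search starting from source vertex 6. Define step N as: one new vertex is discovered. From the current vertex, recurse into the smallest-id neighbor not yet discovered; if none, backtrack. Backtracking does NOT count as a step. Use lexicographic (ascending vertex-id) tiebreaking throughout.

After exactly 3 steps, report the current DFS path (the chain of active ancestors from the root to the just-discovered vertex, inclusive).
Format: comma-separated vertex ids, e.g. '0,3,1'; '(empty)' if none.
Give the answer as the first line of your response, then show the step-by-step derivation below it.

6,2,0

step 1: discover 6; path=6; order=6
step 2: discover 2; path=6>2; order=6,2
step 3: discover 0; path=6>2>0; order=6,2,0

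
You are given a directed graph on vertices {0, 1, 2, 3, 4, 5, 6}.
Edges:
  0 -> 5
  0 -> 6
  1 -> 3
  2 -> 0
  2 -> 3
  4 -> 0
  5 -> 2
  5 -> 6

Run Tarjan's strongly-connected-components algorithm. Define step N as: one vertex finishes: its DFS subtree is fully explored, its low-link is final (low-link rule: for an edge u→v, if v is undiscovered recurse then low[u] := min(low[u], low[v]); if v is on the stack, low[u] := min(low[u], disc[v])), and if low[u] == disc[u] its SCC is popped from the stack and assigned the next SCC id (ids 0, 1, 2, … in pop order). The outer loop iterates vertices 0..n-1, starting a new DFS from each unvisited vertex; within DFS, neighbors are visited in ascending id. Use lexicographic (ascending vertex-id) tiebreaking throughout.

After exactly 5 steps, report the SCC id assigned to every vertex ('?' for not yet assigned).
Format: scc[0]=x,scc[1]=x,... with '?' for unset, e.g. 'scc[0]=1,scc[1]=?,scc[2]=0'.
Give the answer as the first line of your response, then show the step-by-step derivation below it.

scc[0]=2,scc[1]=?,scc[2]=2,scc[3]=0,scc[4]=?,scc[5]=2,scc[6]=1

step 1: low=(low[0]=0,low[1]=?,low[2]=0,low[3]=3,low[4]=?,low[5]=1,low[6]=?); scc=(scc[0]=?,scc[1]=?,scc[2]=?,scc[3]=0,scc[4]=?,scc[5]=?,scc[6]=?)
step 2: low=(low[0]=0,low[1]=?,low[2]=0,low[3]=3,low[4]=?,low[5]=1,low[6]=?); scc=(scc[0]=?,scc[1]=?,scc[2]=?,scc[3]=0,scc[4]=?,scc[5]=?,scc[6]=?)
step 3: low=(low[0]=0,low[1]=?,low[2]=0,low[3]=3,low[4]=?,low[5]=0,low[6]=4); scc=(scc[0]=?,scc[1]=?,scc[2]=?,scc[3]=0,scc[4]=?,scc[5]=?,scc[6]=1)
step 4: low=(low[0]=0,low[1]=?,low[2]=0,low[3]=3,low[4]=?,low[5]=0,low[6]=4); scc=(scc[0]=?,scc[1]=?,scc[2]=?,scc[3]=0,scc[4]=?,scc[5]=?,scc[6]=1)
step 5: low=(low[0]=0,low[1]=?,low[2]=0,low[3]=3,low[4]=?,low[5]=0,low[6]=4); scc=(scc[0]=2,scc[1]=?,scc[2]=2,scc[3]=0,scc[4]=?,scc[5]=2,scc[6]=1)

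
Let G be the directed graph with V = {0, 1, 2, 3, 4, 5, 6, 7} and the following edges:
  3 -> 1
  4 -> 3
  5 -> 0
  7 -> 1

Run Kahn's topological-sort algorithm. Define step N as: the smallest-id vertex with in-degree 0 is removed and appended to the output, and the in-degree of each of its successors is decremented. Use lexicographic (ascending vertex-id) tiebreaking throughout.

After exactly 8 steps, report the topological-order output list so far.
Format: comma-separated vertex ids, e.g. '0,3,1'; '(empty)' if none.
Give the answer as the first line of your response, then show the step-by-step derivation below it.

2,4,3,5,0,6,7,1

step 1: output 2; order=[2]; indeg=(1,2,0,1,0,0,0,0)
step 2: output 4; order=[2,4]; indeg=(1,2,0,0,0,0,0,0)
step 3: output 3; order=[2,4,3]; indeg=(1,1,0,0,0,0,0,0)
step 4: output 5; order=[2,4,3,5]; indeg=(0,1,0,0,0,0,0,0)
step 5: output 0; order=[2,4,3,5,0]; indeg=(0,1,0,0,0,0,0,0)
step 6: output 6; order=[2,4,3,5,0,6]; indeg=(0,1,0,0,0,0,0,0)
step 7: output 7; order=[2,4,3,5,0,6,7]; indeg=(0,0,0,0,0,0,0,0)
step 8: output 1; order=[2,4,3,5,0,6,7,1]; indeg=(0,0,0,0,0,0,0,0)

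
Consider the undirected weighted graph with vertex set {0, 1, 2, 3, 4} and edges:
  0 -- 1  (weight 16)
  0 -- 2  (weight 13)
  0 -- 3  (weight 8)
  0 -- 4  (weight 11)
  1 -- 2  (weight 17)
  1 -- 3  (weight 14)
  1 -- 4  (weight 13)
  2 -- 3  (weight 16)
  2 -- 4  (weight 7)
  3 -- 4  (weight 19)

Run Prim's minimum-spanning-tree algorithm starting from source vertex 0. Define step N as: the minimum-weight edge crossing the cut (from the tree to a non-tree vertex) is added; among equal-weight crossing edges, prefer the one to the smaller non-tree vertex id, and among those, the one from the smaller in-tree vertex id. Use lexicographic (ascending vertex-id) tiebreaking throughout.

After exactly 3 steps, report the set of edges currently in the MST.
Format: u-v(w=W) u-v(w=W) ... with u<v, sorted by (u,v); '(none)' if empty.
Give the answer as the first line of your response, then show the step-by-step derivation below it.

0-3(w=8) 0-4(w=11) 2-4(w=7)

step 1: add edge 0-3 (w=8); MST = {0-3(w=8)}
step 2: add edge 0-4 (w=11); MST = {0-3(w=8) 0-4(w=11)}
step 3: add edge 2-4 (w=7); MST = {0-3(w=8) 0-4(w=11) 2-4(w=7)}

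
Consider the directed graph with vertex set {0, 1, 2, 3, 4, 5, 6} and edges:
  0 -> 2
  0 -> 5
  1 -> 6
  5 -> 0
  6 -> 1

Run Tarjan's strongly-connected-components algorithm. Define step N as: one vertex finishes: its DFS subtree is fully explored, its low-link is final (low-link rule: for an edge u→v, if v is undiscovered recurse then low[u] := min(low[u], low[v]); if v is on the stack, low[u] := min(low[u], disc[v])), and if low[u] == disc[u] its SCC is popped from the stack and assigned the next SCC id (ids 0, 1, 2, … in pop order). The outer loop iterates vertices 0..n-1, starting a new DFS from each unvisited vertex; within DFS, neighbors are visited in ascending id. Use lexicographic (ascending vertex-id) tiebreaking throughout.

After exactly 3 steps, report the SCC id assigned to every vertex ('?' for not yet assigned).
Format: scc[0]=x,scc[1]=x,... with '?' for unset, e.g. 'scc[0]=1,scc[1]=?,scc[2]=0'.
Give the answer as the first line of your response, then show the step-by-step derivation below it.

scc[0]=1,scc[1]=?,scc[2]=0,scc[3]=?,scc[4]=?,scc[5]=1,scc[6]=?

step 1: low=(low[0]=0,low[1]=?,low[2]=1,low[3]=?,low[4]=?,low[5]=?,low[6]=?); scc=(scc[0]=?,scc[1]=?,scc[2]=0,scc[3]=?,scc[4]=?,scc[5]=?,scc[6]=?)
step 2: low=(low[0]=0,low[1]=?,low[2]=1,low[3]=?,low[4]=?,low[5]=0,low[6]=?); scc=(scc[0]=?,scc[1]=?,scc[2]=0,scc[3]=?,scc[4]=?,scc[5]=?,scc[6]=?)
step 3: low=(low[0]=0,low[1]=?,low[2]=1,low[3]=?,low[4]=?,low[5]=0,low[6]=?); scc=(scc[0]=1,scc[1]=?,scc[2]=0,scc[3]=?,scc[4]=?,scc[5]=1,scc[6]=?)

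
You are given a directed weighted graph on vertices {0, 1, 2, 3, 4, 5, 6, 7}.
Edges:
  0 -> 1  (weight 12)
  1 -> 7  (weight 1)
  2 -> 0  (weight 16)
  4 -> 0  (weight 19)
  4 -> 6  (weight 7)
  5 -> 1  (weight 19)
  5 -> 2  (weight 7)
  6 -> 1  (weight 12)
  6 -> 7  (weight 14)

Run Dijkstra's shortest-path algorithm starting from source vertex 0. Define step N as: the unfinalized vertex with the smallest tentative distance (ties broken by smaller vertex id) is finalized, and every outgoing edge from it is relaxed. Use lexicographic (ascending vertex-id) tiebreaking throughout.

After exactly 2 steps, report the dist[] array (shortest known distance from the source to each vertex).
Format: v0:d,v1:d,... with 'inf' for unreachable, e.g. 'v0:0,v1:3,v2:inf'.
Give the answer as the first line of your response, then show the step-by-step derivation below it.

v0:0,v1:12,v2:inf,v3:inf,v4:inf,v5:inf,v6:inf,v7:13

step 1: dist = v0:0,v1:12,v2:inf,v3:inf,v4:inf,v5:inf,v6:inf,v7:inf
step 2: dist = v0:0,v1:12,v2:inf,v3:inf,v4:inf,v5:inf,v6:inf,v7:13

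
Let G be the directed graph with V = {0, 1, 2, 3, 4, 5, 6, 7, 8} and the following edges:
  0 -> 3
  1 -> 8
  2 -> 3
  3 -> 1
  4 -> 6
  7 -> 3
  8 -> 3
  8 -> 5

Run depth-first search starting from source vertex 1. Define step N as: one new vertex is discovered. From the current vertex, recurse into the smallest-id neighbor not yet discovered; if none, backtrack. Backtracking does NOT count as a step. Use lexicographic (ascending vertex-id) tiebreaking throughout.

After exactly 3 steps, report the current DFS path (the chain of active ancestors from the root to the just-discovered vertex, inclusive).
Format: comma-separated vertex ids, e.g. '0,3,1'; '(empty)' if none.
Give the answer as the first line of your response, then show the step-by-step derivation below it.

1,8,3

step 1: discover 1; path=1; order=1
step 2: discover 8; path=1>8; order=1,8
step 3: discover 3; path=1>8>3; order=1,8,3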